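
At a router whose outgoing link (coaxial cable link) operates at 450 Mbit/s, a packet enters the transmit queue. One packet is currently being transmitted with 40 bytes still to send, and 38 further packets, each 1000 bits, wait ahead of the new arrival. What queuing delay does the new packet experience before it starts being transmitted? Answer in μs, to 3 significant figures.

Each queued packet: L/R = 1000/450000000 = 2.22222 μs.
38 queued → 84.4444 μs.
Plus remaining 320 bits of current packet: 0.711111 μs.
Queuing delay = 85.2 μs.

85.2 μs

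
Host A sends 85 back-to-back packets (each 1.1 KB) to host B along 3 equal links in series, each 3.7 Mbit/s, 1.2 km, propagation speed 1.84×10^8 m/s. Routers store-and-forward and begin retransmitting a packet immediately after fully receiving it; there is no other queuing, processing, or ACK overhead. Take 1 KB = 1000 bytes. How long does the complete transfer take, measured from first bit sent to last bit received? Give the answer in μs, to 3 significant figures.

Per-hop transmission t_tx = L/R = 8800/3700000 = 2378.38 μs.
Per-hop propagation t_prop = 1200/184000000 = 6.52174 μs.
Pipeline fill: first packet needs 3·t_tx to clear all hops; remaining 84 packets each add one t_tx.
Total = (3+85-1)·t_tx + 3·t_prop = 87·2378.38 + 3·6.52174 = 207000 μs.

207000 μs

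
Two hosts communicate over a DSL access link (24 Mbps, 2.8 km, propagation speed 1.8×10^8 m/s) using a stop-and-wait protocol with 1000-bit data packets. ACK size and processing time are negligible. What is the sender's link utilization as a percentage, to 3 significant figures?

t_tx = L/R = 1000/24000000 = 4.16667e-05 s.
t_prop = 2800/180000000 = 1.55556e-05 s; RTT = 3.11111e-05 s.
Cycle = t_tx + RTT = 7.27778e-05 s.
Utilization = t_tx / cycle = 4.16667e-05/7.27778e-05 = 57.3 %.

57.3 %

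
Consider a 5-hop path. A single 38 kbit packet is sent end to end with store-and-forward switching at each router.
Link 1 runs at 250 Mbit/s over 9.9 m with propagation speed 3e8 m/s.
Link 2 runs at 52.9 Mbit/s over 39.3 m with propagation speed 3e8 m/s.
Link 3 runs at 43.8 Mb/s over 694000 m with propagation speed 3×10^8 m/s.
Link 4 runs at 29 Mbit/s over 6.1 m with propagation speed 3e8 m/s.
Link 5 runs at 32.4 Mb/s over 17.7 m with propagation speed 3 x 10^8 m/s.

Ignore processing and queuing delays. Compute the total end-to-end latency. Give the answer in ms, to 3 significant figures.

6.53 ms

L = 38000 bits.
Transmission delays (L/R per hop): 0.152, 0.718336, 0.86758, 1.31034, 1.17284 ms; sum = 4.2211 ms.
Propagation delays (d/s per hop): 3.3e-05, 0.000131, 2.31333, 2.03333e-05, 5.9e-05 ms; sum = 2.31358 ms.
End-to-end = 6.53 ms.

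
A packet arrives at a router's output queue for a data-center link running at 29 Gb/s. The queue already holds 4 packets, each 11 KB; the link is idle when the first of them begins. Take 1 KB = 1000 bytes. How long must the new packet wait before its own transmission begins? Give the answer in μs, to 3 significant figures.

12.1 μs

Each queued packet: L/R = 88000/29000000000 = 3.03448 μs.
4 queued → 12.1379 μs.
Queuing delay = 12.1 μs.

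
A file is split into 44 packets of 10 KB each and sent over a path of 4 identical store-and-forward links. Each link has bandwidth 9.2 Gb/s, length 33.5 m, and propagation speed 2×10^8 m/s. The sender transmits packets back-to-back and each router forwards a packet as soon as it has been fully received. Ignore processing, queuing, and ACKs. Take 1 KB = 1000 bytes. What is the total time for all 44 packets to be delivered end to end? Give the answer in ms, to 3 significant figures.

Per-hop transmission t_tx = L/R = 80000/9200000000 = 0.00869565 ms.
Per-hop propagation t_prop = 33.5/200000000 = 0.0001675 ms.
Pipeline fill: first packet needs 4·t_tx to clear all hops; remaining 43 packets each add one t_tx.
Total = (4+44-1)·t_tx + 4·t_prop = 47·0.00869565 + 4·0.0001675 = 0.409 ms.

0.409 ms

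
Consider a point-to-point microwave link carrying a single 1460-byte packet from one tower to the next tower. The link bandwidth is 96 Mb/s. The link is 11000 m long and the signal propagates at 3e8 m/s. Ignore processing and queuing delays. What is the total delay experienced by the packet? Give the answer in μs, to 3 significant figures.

158 μs

L = 1460 × 8 = 11680 bits.
Transmission delay = L/R = 11680 / 96000000 = 121.667 μs.
Propagation delay = d/s = 11000 m / 300000000 m/s = 36.6667 μs.
Total = 158 μs.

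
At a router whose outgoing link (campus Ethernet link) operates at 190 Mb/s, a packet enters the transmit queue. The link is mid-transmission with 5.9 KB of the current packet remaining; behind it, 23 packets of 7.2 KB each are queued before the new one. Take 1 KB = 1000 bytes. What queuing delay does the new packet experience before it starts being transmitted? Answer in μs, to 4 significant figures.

7221 μs

Each queued packet: L/R = 57600/190000000 = 303.158 μs.
23 queued → 6972.63 μs.
Plus remaining 47200 bits of current packet: 248.421 μs.
Queuing delay = 7221 μs.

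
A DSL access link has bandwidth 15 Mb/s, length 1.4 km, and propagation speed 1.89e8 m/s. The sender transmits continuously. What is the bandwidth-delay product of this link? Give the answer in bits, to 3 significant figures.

111 bits

Propagation delay = 1400 / 189000000 = 7.40741e-06 s.
BDP = R × t_prop = 15000000 × 7.40741e-06 = 111.111 bits.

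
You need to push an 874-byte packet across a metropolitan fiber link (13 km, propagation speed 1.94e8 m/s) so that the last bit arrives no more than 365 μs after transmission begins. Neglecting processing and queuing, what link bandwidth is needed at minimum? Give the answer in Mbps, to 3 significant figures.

23.5 Mbps

L = 6992 bits.
Propagation delay = 13000 / 194000000 = 67.0103 μs.
Transmission budget = 365 − 67.0103 = 297.99 μs.
R ≥ L / t_tx = 6992 bits / 0.00029799 s = 23.5 Mbps.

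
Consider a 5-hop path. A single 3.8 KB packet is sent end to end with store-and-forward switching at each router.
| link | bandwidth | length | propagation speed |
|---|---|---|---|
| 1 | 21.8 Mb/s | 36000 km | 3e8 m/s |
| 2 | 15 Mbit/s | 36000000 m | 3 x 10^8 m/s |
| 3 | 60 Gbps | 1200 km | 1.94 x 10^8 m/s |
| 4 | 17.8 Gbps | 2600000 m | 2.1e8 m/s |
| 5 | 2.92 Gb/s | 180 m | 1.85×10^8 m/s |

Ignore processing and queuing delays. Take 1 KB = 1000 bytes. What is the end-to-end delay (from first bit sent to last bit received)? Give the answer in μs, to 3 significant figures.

262000 μs

L = 30400 bits.
Transmission delays (L/R per hop): 1394.5, 2026.67, 0.506667, 1.70787, 10.411 μs; sum = 3433.79 μs.
Propagation delays (d/s per hop): 120000, 120000, 6185.57, 12381, 0.972973 μs; sum = 258567 μs.
End-to-end = 262000 μs.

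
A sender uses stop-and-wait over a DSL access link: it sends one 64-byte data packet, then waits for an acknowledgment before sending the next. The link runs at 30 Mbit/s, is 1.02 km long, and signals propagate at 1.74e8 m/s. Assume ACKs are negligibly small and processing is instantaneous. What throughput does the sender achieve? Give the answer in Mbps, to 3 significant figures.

t_tx = L/R = 512/30000000 = 1.70667e-05 s.
t_prop = 1020/174000000 = 5.86207e-06 s; RTT = 1.17241e-05 s.
Cycle = t_tx + RTT = 2.87908e-05 s.
Throughput = L / cycle = 512 / 2.87908e-05 = 17.8 Mbps.

17.8 Mbps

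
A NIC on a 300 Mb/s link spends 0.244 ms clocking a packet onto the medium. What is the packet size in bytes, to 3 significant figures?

L = R × t_tx = 300000000 b/s × 0.000244 s = 73200 bits.
In bytes: 73200 / 8 = 9150 bytes.

9150 bytes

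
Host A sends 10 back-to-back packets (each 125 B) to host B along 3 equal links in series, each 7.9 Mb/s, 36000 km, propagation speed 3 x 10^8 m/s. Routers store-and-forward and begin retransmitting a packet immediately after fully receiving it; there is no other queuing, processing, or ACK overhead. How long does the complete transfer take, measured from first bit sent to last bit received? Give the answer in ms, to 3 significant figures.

362 ms

Per-hop transmission t_tx = L/R = 1000/7900000 = 0.126582 ms.
Per-hop propagation t_prop = 36000000/300000000 = 120 ms.
Pipeline fill: first packet needs 3·t_tx to clear all hops; remaining 9 packets each add one t_tx.
Total = (3+10-1)·t_tx + 3·t_prop = 12·0.126582 + 3·120 = 362 ms.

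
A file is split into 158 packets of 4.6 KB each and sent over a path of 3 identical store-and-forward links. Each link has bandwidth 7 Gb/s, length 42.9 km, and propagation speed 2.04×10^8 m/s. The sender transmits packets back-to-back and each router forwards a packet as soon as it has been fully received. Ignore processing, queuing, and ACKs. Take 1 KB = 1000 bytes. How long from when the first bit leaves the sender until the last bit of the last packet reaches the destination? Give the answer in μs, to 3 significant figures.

Per-hop transmission t_tx = L/R = 36800/7000000000 = 5.25714 μs.
Per-hop propagation t_prop = 42900/204000000 = 210.294 μs.
Pipeline fill: first packet needs 3·t_tx to clear all hops; remaining 157 packets each add one t_tx.
Total = (3+158-1)·t_tx + 3·t_prop = 160·5.25714 + 3·210.294 = 1470 μs.

1470 μs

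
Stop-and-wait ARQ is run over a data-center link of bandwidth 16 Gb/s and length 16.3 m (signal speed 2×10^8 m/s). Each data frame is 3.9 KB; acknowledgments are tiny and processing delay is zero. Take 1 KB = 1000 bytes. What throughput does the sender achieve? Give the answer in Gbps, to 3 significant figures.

t_tx = L/R = 31200/16000000000 = 1.95e-06 s.
t_prop = 16.3/200000000 = 8.15e-08 s; RTT = 1.63e-07 s.
Cycle = t_tx + RTT = 2.113e-06 s.
Throughput = L / cycle = 31200 / 2.113e-06 = 14.8 Gbps.

14.8 Gbps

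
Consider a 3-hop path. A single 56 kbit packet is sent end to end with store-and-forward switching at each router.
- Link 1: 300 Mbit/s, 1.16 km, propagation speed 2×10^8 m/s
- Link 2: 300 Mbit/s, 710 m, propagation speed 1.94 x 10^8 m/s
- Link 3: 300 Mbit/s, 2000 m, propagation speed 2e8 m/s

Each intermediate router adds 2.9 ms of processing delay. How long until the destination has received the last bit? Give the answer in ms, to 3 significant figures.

L = 56000 bits.
Transmission delay per hop = L/R = 56000/300000000 = 0.186667 ms; 3 hops → 0.56 ms.
Propagation delays (d/s per hop): 0.0058, 0.00365979, 0.01 ms; sum = 0.0194598 ms.
Processing at 2 router(s): 2 × 2.9 ms = 5.8 ms.
End-to-end = 6.38 ms.

6.38 ms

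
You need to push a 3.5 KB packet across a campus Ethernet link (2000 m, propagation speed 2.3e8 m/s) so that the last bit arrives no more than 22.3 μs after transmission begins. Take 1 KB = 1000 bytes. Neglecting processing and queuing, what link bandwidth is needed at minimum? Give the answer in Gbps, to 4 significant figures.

L = 28000 bits.
Propagation delay = 2000 / 2.3e+08 = 8.69565 μs.
Transmission budget = 22.3 − 8.69565 = 13.6043 μs.
R ≥ L / t_tx = 28000 bits / 1.36043e-05 s = 2.058 Gbps.

2.058 Gbps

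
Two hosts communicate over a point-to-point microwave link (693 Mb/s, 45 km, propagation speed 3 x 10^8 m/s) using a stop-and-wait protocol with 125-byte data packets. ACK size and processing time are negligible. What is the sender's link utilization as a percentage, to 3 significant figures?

t_tx = L/R = 1000/693000000 = 1.443e-06 s.
t_prop = 45000/300000000 = 0.00015 s; RTT = 0.0003 s.
Cycle = t_tx + RTT = 0.000301443 s.
Utilization = t_tx / cycle = 1.443e-06/0.000301443 = 0.479 %.

0.479 %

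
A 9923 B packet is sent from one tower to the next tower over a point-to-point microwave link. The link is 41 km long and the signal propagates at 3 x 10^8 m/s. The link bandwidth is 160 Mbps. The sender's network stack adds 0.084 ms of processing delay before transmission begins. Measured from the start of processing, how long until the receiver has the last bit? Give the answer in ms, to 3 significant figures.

0.717 ms

L = 9923 × 8 = 79384 bits.
Transmission delay = L/R = 79384 / 160000000 = 0.49615 ms.
Propagation delay = d/s = 41000 m / 300000000 m/s = 0.136667 ms.
Plus processing delay 0.084 ms = 0.084 ms.
Total = 0.717 ms.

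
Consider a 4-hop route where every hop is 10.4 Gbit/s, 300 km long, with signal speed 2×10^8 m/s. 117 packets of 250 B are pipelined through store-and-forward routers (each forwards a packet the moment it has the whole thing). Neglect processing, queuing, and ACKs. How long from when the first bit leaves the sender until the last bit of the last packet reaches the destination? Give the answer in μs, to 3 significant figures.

6020 μs

Per-hop transmission t_tx = L/R = 2000/10400000000 = 0.192308 μs.
Per-hop propagation t_prop = 300000/200000000 = 1500 μs.
Pipeline fill: first packet needs 4·t_tx to clear all hops; remaining 116 packets each add one t_tx.
Total = (4+117-1)·t_tx + 4·t_prop = 120·0.192308 + 4·1500 = 6020 μs.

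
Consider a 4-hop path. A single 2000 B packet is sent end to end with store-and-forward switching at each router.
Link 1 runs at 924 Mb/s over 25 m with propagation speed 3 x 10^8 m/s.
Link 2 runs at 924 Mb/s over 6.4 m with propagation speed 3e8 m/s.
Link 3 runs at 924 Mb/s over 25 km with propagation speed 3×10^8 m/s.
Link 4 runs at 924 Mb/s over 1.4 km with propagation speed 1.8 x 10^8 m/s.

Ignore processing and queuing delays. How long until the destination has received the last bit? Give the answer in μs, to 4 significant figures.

160.5 μs

L = 2000 × 8 = 16000 bits.
Transmission delay per hop = L/R = 16000/924000000 = 17.316 μs; 4 hops → 69.2641 μs.
Propagation delays (d/s per hop): 0.0833333, 0.0213333, 83.3333, 7.77778 μs; sum = 91.2158 μs.
End-to-end = 160.5 μs.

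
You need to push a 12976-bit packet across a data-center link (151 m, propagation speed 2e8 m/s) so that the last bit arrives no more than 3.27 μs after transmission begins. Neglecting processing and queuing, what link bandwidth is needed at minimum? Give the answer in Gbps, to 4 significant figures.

Propagation delay = 151 / 200000000 = 0.755 μs.
Transmission budget = 3.27 − 0.755 = 2.515 μs.
R ≥ L / t_tx = 12976 bits / 2.515e-06 s = 5.159 Gbps.

5.159 Gbps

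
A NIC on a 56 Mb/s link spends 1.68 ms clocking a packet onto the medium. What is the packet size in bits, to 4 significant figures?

L = R × t_tx = 56000000 b/s × 0.00168 s = 94080 bits.

94080 bits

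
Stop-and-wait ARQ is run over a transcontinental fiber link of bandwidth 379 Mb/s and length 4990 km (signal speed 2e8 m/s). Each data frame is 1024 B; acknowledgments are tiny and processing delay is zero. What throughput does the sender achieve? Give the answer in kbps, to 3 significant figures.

164 kbps

t_tx = L/R = 8192/379000000 = 2.16148e-05 s.
t_prop = 4990000/200000000 = 0.02495 s; RTT = 0.0499 s.
Cycle = t_tx + RTT = 0.0499216 s.
Throughput = L / cycle = 8192 / 0.0499216 = 164 kbps.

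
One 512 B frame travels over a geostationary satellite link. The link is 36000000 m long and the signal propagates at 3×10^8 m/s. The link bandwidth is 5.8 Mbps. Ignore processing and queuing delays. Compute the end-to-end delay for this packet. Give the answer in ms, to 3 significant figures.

121 ms

L = 512 × 8 = 4096 bits.
Transmission delay = L/R = 4096 / 5800000 = 0.706207 ms.
Propagation delay = d/s = 36000000 m / 300000000 m/s = 120 ms.
Total = 121 ms.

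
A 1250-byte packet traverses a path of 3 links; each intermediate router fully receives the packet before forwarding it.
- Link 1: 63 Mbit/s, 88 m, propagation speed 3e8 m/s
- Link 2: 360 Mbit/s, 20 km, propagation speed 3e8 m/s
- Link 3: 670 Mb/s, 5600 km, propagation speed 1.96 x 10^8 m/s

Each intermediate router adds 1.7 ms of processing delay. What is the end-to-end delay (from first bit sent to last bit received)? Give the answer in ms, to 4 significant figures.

32.24 ms

L = 1250 × 8 = 10000 bits.
Transmission delays (L/R per hop): 0.15873, 0.0277778, 0.0149254 ms; sum = 0.201433 ms.
Propagation delays (d/s per hop): 0.000293333, 0.0666667, 28.5714 ms; sum = 28.6384 ms.
Processing at 2 router(s): 2 × 1.7 ms = 3.4 ms.
End-to-end = 32.24 ms.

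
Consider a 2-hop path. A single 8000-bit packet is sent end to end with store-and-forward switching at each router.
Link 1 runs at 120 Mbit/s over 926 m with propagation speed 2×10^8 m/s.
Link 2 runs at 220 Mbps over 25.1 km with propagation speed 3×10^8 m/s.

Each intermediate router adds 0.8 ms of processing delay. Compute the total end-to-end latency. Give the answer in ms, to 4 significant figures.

0.9913 ms

Transmission delays (L/R per hop): 0.0666667, 0.0363636 ms; sum = 0.10303 ms.
Propagation delays (d/s per hop): 0.00463, 0.0836667 ms; sum = 0.0882967 ms.
Processing at 1 router(s): 1 × 0.8 ms = 0.8 ms.
End-to-end = 0.9913 ms.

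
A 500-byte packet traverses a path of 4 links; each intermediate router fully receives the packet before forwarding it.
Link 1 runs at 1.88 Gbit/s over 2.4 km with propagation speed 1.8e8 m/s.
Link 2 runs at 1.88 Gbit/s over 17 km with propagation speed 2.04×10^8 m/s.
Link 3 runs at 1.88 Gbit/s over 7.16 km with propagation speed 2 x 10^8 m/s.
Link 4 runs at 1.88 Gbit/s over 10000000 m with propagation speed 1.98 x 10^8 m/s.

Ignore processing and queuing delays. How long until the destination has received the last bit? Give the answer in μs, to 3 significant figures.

L = 500 × 8 = 4000 bits.
Transmission delay per hop = L/R = 4000/1880000000 = 2.12766 μs; 4 hops → 8.51064 μs.
Propagation delays (d/s per hop): 13.3333, 83.3333, 35.8, 50505.1 μs; sum = 50637.5 μs.
End-to-end = 50600 μs.

50600 μs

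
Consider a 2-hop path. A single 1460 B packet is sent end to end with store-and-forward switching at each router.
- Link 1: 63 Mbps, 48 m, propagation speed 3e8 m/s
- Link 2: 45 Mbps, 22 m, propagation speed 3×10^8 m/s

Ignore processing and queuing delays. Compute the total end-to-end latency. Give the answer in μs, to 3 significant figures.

L = 1460 × 8 = 11680 bits.
Transmission delays (L/R per hop): 185.397, 259.556 μs; sum = 444.952 μs.
Propagation delays (d/s per hop): 0.16, 0.0733333 μs; sum = 0.233333 μs.
End-to-end = 445 μs.

445 μs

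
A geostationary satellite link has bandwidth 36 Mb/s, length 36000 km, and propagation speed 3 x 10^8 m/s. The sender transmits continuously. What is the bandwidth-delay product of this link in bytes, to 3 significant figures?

540000 bytes

Propagation delay = 36000000 / 300000000 = 0.12 s.
BDP = R × t_prop = 36000000 × 0.12 = 4320000 bits.
In bytes: 4320000/8 = 540000 bytes.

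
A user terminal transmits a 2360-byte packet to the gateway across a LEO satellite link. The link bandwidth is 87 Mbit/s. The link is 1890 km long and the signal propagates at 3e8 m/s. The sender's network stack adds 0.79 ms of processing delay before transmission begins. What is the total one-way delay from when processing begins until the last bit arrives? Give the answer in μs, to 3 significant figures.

7310 μs

L = 2360 × 8 = 18880 bits.
Transmission delay = L/R = 18880 / 87000000 = 217.011 μs.
Propagation delay = d/s = 1890000 m / 300000000 m/s = 6300 μs.
Plus processing delay 0.79 ms = 790 μs.
Total = 7310 μs.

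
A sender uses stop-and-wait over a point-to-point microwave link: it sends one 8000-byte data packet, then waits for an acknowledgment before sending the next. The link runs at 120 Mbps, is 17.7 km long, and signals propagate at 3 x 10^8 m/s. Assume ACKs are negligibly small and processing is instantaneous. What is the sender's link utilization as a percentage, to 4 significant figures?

81.88 %

t_tx = L/R = 64000/120000000 = 0.000533333 s.
t_prop = 17700/300000000 = 5.9e-05 s; RTT = 0.000118 s.
Cycle = t_tx + RTT = 0.000651333 s.
Utilization = t_tx / cycle = 0.000533333/0.000651333 = 81.88 %.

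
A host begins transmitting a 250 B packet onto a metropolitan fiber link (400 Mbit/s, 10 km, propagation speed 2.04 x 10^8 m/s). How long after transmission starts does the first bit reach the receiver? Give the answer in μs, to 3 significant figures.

49.0 μs

First bit experiences only propagation delay: d/s = 10000/204000000 = 49.0 μs.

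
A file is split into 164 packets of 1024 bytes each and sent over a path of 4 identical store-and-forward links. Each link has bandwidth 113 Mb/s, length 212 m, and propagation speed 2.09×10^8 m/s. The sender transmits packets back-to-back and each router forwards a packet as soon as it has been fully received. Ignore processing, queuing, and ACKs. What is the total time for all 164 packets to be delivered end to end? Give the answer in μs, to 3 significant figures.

Per-hop transmission t_tx = L/R = 8192/113000000 = 72.4956 μs.
Per-hop propagation t_prop = 212/209000000 = 1.01435 μs.
Pipeline fill: first packet needs 4·t_tx to clear all hops; remaining 163 packets each add one t_tx.
Total = (4+164-1)·t_tx + 4·t_prop = 167·72.4956 + 4·1.01435 = 12100 μs.

12100 μs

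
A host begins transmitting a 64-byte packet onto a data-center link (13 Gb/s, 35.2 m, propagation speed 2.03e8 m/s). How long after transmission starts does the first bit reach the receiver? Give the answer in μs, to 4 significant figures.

First bit experiences only propagation delay: d/s = 35.2/2.03e+08 = 0.1734 μs.

0.1734 μs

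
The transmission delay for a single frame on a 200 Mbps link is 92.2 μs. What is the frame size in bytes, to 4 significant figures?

2305 bytes

L = R × t_tx = 200000000 b/s × 9.22e-05 s = 18440 bits.
In bytes: 18440 / 8 = 2305 bytes.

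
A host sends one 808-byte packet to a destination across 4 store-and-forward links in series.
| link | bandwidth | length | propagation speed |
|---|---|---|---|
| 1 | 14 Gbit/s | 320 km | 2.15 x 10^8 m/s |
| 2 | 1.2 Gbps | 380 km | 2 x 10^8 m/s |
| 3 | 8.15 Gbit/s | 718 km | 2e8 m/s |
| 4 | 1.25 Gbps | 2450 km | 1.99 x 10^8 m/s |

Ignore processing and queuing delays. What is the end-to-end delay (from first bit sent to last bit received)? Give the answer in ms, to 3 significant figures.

L = 808 × 8 = 6464 bits.
Transmission delays (L/R per hop): 0.000461714, 0.00538667, 0.000793129, 0.0051712 ms; sum = 0.0118127 ms.
Propagation delays (d/s per hop): 1.48837, 1.9, 3.59, 12.3116 ms; sum = 19.2899 ms.
End-to-end = 19.3 ms.

19.3 ms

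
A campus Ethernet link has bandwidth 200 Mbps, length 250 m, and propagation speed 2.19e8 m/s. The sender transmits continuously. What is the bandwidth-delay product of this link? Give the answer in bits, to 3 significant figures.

Propagation delay = 250 / 219000000 = 1.14155e-06 s.
BDP = R × t_prop = 200000000 × 1.14155e-06 = 228.311 bits.

228 bits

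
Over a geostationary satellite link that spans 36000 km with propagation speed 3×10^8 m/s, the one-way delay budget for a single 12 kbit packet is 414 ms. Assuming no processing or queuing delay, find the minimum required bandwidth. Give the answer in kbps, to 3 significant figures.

40.8 kbps

Propagation delay = 36000000 / 300000000 = 120 ms.
Transmission budget = 414 − 120 = 294 ms.
R ≥ L / t_tx = 12000 bits / 0.294 s = 40.8 kbps.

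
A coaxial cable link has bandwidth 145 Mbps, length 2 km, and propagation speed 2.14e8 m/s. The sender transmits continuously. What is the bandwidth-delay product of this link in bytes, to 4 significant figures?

Propagation delay = 2000 / 214000000 = 9.34579e-06 s.
BDP = R × t_prop = 145000000 × 9.34579e-06 = 1355.14 bits.
In bytes: 1355.14/8 = 169.4 bytes.

169.4 bytes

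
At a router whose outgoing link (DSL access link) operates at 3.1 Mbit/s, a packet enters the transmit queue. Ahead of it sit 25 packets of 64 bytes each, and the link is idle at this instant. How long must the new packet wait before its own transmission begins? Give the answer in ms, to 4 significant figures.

Each queued packet: L/R = 512/3100000 = 0.165161 ms.
25 queued → 4.12903 ms.
Queuing delay = 4.129 ms.

4.129 ms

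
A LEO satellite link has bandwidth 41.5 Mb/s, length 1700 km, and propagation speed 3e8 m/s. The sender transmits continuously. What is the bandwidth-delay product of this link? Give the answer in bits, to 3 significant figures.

235000 bits

Propagation delay = 1700000 / 300000000 = 0.00566667 s.
BDP = R × t_prop = 41500000 × 0.00566667 = 235167 bits.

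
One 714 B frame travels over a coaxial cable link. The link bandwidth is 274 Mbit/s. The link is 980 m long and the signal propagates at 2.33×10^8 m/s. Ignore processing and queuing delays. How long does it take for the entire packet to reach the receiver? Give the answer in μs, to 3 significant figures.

L = 714 × 8 = 5712 bits.
Transmission delay = L/R = 5712 / 274000000 = 20.8467 μs.
Propagation delay = d/s = 980 m / 233000000 m/s = 4.20601 μs.
Total = 25.1 μs.

25.1 μs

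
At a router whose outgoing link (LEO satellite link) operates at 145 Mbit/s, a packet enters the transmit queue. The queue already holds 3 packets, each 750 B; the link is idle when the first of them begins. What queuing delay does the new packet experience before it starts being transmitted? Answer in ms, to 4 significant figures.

Each queued packet: L/R = 6000/145000000 = 0.0413793 ms.
3 queued → 0.124138 ms.
Queuing delay = 0.1241 ms.

0.1241 ms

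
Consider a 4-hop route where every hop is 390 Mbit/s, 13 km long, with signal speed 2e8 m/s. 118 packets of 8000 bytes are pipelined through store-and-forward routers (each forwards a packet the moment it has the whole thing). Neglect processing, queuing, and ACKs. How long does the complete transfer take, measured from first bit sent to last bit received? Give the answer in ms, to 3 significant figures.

20.1 ms

Per-hop transmission t_tx = L/R = 64000/390000000 = 0.164103 ms.
Per-hop propagation t_prop = 13000/200000000 = 0.065 ms.
Pipeline fill: first packet needs 4·t_tx to clear all hops; remaining 117 packets each add one t_tx.
Total = (4+118-1)·t_tx + 4·t_prop = 121·0.164103 + 4·0.065 = 20.1 ms.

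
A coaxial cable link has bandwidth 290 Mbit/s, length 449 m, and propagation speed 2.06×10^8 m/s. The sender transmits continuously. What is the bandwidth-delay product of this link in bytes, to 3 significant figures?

Propagation delay = 449 / 206000000 = 2.17961e-06 s.
BDP = R × t_prop = 290000000 × 2.17961e-06 = 632.087 bits.
In bytes: 632.087/8 = 79.0 bytes.

79.0 bytes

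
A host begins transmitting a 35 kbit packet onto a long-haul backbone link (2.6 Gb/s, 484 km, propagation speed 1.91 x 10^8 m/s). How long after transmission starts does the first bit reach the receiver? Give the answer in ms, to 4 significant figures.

2.534 ms

First bit experiences only propagation delay: d/s = 484000/191000000 = 2.534 ms.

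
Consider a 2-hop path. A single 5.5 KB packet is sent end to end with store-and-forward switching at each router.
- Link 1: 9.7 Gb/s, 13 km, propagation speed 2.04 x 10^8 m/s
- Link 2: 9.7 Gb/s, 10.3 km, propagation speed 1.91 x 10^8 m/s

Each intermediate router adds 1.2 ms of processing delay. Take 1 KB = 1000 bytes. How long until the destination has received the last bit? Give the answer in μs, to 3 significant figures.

L = 44000 bits.
Transmission delay per hop = L/R = 44000/9700000000 = 4.53608 μs; 2 hops → 9.07216 μs.
Propagation delays (d/s per hop): 63.7255, 53.9267 μs; sum = 117.652 μs.
Processing at 1 router(s): 1 × 1.2 ms = 1200 μs.
End-to-end = 1330 μs.

1330 μs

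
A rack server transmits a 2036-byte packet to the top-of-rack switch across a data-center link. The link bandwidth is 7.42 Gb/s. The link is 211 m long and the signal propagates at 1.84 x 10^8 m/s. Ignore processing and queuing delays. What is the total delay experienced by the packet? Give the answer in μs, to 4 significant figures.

3.342 μs

L = 2036 × 8 = 16288 bits.
Transmission delay = L/R = 16288 / 7420000000 = 2.19515 μs.
Propagation delay = d/s = 211 m / 184000000 m/s = 1.14674 μs.
Total = 3.342 μs.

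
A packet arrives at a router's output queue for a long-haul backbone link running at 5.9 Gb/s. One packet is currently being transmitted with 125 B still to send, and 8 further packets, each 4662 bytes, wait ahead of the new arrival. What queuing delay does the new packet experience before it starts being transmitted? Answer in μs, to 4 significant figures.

50.74 μs

Each queued packet: L/R = 37296/5900000000 = 6.32136 μs.
8 queued → 50.5708 μs.
Plus remaining 1000 bits of current packet: 0.169492 μs.
Queuing delay = 50.74 μs.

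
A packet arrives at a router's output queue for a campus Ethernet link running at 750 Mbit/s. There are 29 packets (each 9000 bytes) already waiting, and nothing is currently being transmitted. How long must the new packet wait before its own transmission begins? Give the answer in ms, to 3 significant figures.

Each queued packet: L/R = 72000/750000000 = 0.096 ms.
29 queued → 2.784 ms.
Queuing delay = 2.78 ms.

2.78 ms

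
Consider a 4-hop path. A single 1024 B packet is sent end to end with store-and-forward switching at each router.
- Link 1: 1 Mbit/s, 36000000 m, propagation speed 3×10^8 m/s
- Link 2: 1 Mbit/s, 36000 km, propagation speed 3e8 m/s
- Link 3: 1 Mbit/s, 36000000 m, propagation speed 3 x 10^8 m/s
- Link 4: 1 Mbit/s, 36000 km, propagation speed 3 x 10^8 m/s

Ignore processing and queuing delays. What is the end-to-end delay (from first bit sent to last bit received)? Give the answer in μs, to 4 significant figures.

512800 μs

L = 1024 × 8 = 8192 bits.
Transmission delay per hop = L/R = 8192/1000000 = 8192 μs; 4 hops → 32768 μs.
Propagation delays (d/s per hop): 120000, 120000, 120000, 120000 μs; sum = 480000 μs.
End-to-end = 512800 μs.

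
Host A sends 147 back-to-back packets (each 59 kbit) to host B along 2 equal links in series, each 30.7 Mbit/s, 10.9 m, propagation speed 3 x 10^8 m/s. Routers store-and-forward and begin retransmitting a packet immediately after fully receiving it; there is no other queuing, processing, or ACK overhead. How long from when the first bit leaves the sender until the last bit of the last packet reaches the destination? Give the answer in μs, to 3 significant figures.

284000 μs

Per-hop transmission t_tx = L/R = 59000/30700000 = 1921.82 μs.
Per-hop propagation t_prop = 10.9/300000000 = 0.0363333 μs.
Pipeline fill: first packet needs 2·t_tx to clear all hops; remaining 146 packets each add one t_tx.
Total = (2+147-1)·t_tx + 2·t_prop = 148·1921.82 + 2·0.0363333 = 284000 μs.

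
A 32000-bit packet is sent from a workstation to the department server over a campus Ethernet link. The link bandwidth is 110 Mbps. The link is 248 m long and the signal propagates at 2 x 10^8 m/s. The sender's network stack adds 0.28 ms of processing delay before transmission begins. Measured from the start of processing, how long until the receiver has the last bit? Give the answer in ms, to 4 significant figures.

0.5721 ms

Transmission delay = L/R = 32000 / 110000000 = 0.290909 ms.
Propagation delay = d/s = 248 m / 200000000 m/s = 0.00124 ms.
Plus processing delay 0.28 ms = 0.28 ms.
Total = 0.5721 ms.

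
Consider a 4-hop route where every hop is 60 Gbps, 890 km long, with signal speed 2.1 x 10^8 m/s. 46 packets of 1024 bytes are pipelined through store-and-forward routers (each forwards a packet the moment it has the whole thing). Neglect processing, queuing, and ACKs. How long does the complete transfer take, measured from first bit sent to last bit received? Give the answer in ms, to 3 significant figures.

17.0 ms

Per-hop transmission t_tx = L/R = 8192/60000000000 = 0.000136533 ms.
Per-hop propagation t_prop = 890000/210000000 = 4.2381 ms.
Pipeline fill: first packet needs 4·t_tx to clear all hops; remaining 45 packets each add one t_tx.
Total = (4+46-1)·t_tx + 4·t_prop = 49·0.000136533 + 4·4.2381 = 17.0 ms.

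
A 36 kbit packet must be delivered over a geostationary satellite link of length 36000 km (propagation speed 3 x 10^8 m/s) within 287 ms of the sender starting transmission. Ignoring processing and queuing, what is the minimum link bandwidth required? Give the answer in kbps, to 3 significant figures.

Propagation delay = 36000000 / 300000000 = 120 ms.
Transmission budget = 287 − 120 = 167 ms.
R ≥ L / t_tx = 36000 bits / 0.167 s = 216 kbps.

216 kbps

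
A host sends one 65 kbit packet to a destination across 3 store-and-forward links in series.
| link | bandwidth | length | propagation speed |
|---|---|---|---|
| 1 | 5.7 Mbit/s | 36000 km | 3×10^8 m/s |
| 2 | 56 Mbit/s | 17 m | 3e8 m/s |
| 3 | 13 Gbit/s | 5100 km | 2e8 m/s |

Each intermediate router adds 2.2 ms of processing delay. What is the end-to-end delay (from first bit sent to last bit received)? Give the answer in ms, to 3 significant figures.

L = 65000 bits.
Transmission delays (L/R per hop): 11.4035, 1.16071, 0.005 ms; sum = 12.5692 ms.
Propagation delays (d/s per hop): 120, 5.66667e-05, 25.5 ms; sum = 145.5 ms.
Processing at 2 router(s): 2 × 2.2 ms = 4.4 ms.
End-to-end = 162 ms.

162 ms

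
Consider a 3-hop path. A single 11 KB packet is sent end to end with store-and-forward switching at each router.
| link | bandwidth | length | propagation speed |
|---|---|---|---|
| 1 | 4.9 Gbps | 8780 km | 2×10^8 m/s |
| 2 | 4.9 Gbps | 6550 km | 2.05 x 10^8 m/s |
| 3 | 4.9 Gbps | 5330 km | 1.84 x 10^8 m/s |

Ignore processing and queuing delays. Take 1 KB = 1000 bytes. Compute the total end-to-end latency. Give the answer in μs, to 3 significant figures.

L = 88000 bits.
Transmission delay per hop = L/R = 88000/4900000000 = 17.9592 μs; 3 hops → 53.8776 μs.
Propagation delays (d/s per hop): 43900, 31951.2, 28967.4 μs; sum = 104819 μs.
End-to-end = 105000 μs.

105000 μs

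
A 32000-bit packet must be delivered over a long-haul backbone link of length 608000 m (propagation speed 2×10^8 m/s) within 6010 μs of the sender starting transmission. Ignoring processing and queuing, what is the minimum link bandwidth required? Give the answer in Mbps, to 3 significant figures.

10.8 Mbps

Propagation delay = 608000 / 200000000 = 3040 μs.
Transmission budget = 6010 − 3040 = 2970 μs.
R ≥ L / t_tx = 32000 bits / 0.00297 s = 10.8 Mbps.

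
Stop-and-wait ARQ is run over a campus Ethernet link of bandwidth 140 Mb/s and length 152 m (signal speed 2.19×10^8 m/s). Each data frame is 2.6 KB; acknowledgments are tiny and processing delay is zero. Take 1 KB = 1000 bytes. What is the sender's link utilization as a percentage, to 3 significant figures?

t_tx = L/R = 20800/140000000 = 0.000148571 s.
t_prop = 152/219000000 = 6.94064e-07 s; RTT = 1.38813e-06 s.
Cycle = t_tx + RTT = 0.00014996 s.
Utilization = t_tx / cycle = 0.000148571/0.00014996 = 99.1 %.

99.1 %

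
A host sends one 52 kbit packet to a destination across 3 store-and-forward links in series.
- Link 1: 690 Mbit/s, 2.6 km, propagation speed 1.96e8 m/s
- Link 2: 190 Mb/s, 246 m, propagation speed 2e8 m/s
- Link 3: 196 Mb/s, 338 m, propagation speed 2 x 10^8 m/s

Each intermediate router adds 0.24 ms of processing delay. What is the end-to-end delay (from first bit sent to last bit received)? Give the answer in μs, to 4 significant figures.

L = 52000 bits.
Transmission delays (L/R per hop): 75.3623, 273.684, 265.306 μs; sum = 614.353 μs.
Propagation delays (d/s per hop): 13.2653, 1.23, 1.69 μs; sum = 16.1853 μs.
Processing at 2 router(s): 2 × 0.24 ms = 480 μs.
End-to-end = 1111 μs.

1111 μs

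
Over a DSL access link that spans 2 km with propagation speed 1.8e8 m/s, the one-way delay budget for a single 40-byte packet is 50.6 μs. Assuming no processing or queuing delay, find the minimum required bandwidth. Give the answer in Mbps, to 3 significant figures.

8.10 Mbps

L = 320 bits.
Propagation delay = 2000 / 180000000 = 11.1111 μs.
Transmission budget = 50.6 − 11.1111 = 39.4889 μs.
R ≥ L / t_tx = 320 bits / 3.94889e-05 s = 8.10 Mbps.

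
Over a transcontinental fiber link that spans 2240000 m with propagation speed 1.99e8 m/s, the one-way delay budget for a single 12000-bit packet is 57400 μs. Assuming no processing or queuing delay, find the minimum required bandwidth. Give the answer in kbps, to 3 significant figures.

Propagation delay = 2240000 / 199000000 = 11256.3 μs.
Transmission budget = 57400 − 11256.3 = 46143.7 μs.
R ≥ L / t_tx = 12000 bits / 0.0461437 s = 260 kbps.

260 kbps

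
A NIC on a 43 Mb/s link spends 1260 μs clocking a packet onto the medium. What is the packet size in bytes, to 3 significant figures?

L = R × t_tx = 43000000 b/s × 0.00126 s = 54180 bits.
In bytes: 54180 / 8 = 6770 bytes.

6770 bytes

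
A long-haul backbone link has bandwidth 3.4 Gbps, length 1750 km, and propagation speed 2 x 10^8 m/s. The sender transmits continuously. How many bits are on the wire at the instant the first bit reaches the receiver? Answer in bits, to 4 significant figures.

Propagation delay = 1750000 / 200000000 = 0.00875 s.
BDP = R × t_prop = 3400000000 × 0.00875 = 29750000 bits.

29750000 bits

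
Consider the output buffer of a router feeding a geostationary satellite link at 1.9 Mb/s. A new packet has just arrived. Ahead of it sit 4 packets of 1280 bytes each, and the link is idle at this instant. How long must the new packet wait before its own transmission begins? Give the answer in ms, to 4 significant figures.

21.56 ms

Each queued packet: L/R = 10240/1900000 = 5.38947 ms.
4 queued → 21.5579 ms.
Queuing delay = 21.56 ms.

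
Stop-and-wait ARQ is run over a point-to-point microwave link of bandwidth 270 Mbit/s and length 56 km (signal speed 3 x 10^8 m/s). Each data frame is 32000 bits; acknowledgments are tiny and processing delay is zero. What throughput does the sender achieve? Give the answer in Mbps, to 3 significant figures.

t_tx = L/R = 32000/270000000 = 0.000118519 s.
t_prop = 56000/300000000 = 0.000186667 s; RTT = 0.000373333 s.
Cycle = t_tx + RTT = 0.000491852 s.
Throughput = L / cycle = 32000 / 0.000491852 = 65.1 Mbps.

65.1 Mbps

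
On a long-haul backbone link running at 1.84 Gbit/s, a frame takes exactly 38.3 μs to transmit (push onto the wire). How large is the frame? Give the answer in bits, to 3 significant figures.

L = R × t_tx = 1840000000 b/s × 3.83e-05 s = 70472 bits.

70500 bits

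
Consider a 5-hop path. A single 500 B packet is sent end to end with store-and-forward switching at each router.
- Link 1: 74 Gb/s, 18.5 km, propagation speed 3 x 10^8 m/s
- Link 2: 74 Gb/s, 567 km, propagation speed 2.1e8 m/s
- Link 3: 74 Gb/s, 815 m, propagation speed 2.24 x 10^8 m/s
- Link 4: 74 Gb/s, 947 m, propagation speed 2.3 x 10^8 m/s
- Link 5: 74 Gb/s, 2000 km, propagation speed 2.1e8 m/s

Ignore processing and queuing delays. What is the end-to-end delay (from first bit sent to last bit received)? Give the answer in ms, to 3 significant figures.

12.3 ms

L = 500 × 8 = 4000 bits.
Transmission delay per hop = L/R = 4000/74000000000 = 5.40541e-05 ms; 5 hops → 0.00027027 ms.
Propagation delays (d/s per hop): 0.0616667, 2.7, 0.00363839, 0.00411739, 9.52381 ms; sum = 12.2932 ms.
End-to-end = 12.3 ms.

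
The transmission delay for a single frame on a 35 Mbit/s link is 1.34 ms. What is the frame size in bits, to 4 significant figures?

46900 bits

L = R × t_tx = 35000000 b/s × 0.00134 s = 46900 bits.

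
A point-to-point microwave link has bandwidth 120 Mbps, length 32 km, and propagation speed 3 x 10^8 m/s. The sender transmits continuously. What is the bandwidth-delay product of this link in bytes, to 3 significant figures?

Propagation delay = 32000 / 300000000 = 0.000106667 s.
BDP = R × t_prop = 120000000 × 0.000106667 = 12800 bits.
In bytes: 12800/8 = 1600 bytes.

1600 bytes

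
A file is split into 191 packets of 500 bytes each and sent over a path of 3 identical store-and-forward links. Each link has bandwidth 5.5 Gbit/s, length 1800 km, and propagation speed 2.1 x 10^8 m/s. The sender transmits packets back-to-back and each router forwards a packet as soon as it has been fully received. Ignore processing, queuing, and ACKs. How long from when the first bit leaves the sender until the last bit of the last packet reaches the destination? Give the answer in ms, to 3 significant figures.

25.9 ms

Per-hop transmission t_tx = L/R = 4000/5500000000 = 0.000727273 ms.
Per-hop propagation t_prop = 1800000/210000000 = 8.57143 ms.
Pipeline fill: first packet needs 3·t_tx to clear all hops; remaining 190 packets each add one t_tx.
Total = (3+191-1)·t_tx + 3·t_prop = 193·0.000727273 + 3·8.57143 = 25.9 ms.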